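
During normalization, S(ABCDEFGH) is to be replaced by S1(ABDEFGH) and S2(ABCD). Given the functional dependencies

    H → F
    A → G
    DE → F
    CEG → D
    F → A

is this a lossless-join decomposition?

Common attributes: S1 ∩ S2 = {ABD}.
Closure of {ABD}: A → G applies, adding G. So (ABD)⁺ = {ABDG}.
The closure contains neither all of S1 = {ABDEFGH} nor all of S2 = {ABCD}, so the common attributes are not a superkey of either fragment. The join is lossy.

No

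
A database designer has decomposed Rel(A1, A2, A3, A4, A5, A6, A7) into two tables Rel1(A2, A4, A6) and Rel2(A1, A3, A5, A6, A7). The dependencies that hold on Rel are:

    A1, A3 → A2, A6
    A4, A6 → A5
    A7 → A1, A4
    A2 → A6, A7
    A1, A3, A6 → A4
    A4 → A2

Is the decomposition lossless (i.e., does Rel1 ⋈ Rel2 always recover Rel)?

No

Common attributes: Rel1 ∩ Rel2 = {A6}.
No dependency enlarges {A6}, so (A6)⁺ = {A6}.
The closure contains neither all of Rel1 = {A2, A4, A6} nor all of Rel2 = {A1, A3, A5, A6, A7}, so the common attributes are not a superkey of either fragment. The join is lossy.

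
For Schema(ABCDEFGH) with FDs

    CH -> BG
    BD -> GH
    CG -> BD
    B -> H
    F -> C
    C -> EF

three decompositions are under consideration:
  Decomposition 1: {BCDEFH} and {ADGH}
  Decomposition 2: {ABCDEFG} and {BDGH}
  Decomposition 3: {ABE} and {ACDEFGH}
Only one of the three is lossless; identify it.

Decomposition 1: common = {DH}, closure = {DH} → lossy.
Decomposition 2: common = {BDG}, closure = {BDGH} → lossless.
Decomposition 3: common = {AE}, closure = {AE} → lossy.

Decomposition 2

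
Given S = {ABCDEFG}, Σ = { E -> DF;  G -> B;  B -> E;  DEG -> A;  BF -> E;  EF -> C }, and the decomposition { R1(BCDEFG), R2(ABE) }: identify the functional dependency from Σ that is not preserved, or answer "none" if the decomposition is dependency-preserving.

Check DEG → A: no single fragment contains all of {ADEG}, and the restricted closure of {DEG} across the fragments never reaches {A}.
E → DF is preserved.
G → B is preserved.
B → E is preserved.
BF → E is preserved.
EF → C is preserved.

DEG -> A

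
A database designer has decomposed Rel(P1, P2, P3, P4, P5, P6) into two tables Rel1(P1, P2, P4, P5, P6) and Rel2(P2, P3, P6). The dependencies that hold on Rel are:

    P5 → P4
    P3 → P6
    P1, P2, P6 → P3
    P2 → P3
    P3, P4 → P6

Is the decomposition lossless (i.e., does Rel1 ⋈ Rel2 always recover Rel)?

Common attributes: Rel1 ∩ Rel2 = {P2, P6}.
Closure of {P2, P6}: P2 → P3 applies, adding P3. So (P2, P6)⁺ = {P2, P3, P6}.
This closure contains every attribute of Rel2, so Rel1 ∩ Rel2 → Rel2. The join is lossless.

Yes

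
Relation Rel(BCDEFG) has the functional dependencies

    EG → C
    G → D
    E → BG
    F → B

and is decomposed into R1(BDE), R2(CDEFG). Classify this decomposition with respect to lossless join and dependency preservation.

lossless but not dependency-preserving

Lossless test: (DE)⁺ = {BCDEG}, which contains all of one fragment — lossless.
Dependency preservation: the restricted closure of {F} across the fragments never reaches {B}, so F → B cannot be enforced without a join — not preserved.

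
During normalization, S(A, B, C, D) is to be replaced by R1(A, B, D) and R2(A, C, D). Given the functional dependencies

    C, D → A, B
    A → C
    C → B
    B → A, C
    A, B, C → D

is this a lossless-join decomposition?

Yes

Common attributes: R1 ∩ R2 = {A, D}.
Closure of {A, D}: A → C applies, adding C; C → B applies, adding B. So (A, D)⁺ = {A, B, C, D}.
This closure contains every attribute of R1, so R1 ∩ R2 → R1. The join is lossless.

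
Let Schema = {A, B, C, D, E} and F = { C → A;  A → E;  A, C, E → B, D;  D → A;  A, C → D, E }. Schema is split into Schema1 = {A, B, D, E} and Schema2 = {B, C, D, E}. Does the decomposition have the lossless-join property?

Yes

Common attributes: Schema1 ∩ Schema2 = {B, D, E}.
Closure of {B, D, E}: D → A applies, adding A. So (B, D, E)⁺ = {A, B, D, E}.
This closure contains every attribute of Schema1, so Schema1 ∩ Schema2 → Schema1. The join is lossless.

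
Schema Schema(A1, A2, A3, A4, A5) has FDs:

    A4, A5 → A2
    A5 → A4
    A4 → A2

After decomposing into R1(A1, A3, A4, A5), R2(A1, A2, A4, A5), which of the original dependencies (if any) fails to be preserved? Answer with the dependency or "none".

A4, A5 → A2 lies within R2.
A5 → A4 lies within R1.
A4 → A2 lies within R2.
Every dependency is enforceable on the fragments, so the decomposition is dependency-preserving.

none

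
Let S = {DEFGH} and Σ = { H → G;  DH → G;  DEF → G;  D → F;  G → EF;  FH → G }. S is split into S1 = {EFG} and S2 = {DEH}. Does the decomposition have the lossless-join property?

No

Common attributes: S1 ∩ S2 = {E}.
No dependency enlarges {E}, so (E)⁺ = {E}.
The closure contains neither all of S1 = {EFG} nor all of S2 = {DEH}, so the common attributes are not a superkey of either fragment. The join is lossy.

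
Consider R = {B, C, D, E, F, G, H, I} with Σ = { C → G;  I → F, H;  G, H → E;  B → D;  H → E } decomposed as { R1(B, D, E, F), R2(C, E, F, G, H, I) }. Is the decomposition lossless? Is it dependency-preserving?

Lossless test: (E, F)⁺ = {E, F}, which is a superkey of neither fragment — lossy.
Dependency preservation: every FD's attributes lie within a single fragment, so each can be enforced locally — preserved.

lossy but dependency-preserving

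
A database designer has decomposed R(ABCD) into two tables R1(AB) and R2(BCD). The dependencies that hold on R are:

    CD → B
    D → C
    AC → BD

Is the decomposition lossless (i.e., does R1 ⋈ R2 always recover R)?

Common attributes: R1 ∩ R2 = {B}.
No dependency enlarges {B}, so (B)⁺ = {B}.
The closure contains neither all of R1 = {AB} nor all of R2 = {BCD}, so the common attributes are not a superkey of either fragment. The join is lossy.

No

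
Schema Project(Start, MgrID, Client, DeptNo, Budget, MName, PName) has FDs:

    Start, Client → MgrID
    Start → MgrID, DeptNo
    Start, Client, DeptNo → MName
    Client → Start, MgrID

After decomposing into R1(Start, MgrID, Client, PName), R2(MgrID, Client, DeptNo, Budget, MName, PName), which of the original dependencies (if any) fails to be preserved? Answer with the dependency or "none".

Start → MgrID, DeptNo

Check Start → MgrID, DeptNo: no single fragment contains all of {Start, MgrID, DeptNo}, and the restricted closure of {Start} across the fragments never reaches {MgrID, DeptNo}.
Start, Client → MgrID is preserved.
Start, Client, DeptNo → MName is preserved.
Client → Start, MgrID is preserved.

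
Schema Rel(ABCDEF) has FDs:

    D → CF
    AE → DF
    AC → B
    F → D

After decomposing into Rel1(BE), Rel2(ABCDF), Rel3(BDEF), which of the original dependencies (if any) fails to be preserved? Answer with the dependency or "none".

AE → DF

Check AE → DF: no single fragment contains all of {ADEF}, and the restricted closure of {AE} across the fragments never reaches {DF}.
D → CF is preserved.
AC → B is preserved.
F → D is preserved.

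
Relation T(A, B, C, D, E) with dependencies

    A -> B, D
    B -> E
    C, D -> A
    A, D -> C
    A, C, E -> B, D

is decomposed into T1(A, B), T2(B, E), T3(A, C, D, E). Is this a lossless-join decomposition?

Yes

Chase test. Columns are A, B, C, D, E; row i has aⱼ where attribute j ∈ Ti, else bᵢⱼ.
Initial tableau (one row per fragment):
  row 1: a1 a2 b13 b14 b15
  row 2: b21 a2 b23 b24 a5
  row 3: a1 b32 a3 a4 a5
Rows 1 and 3 agree on A; apply A→B, D and equate their B, D entries.
Rows 1 and 2 agree on B; apply B→E and equate their E entries.
Rows 1 and 3 agree on A, D; apply A, D→C and equate their C entries.
Row 1 is now all distinguished symbols — the join is lossless.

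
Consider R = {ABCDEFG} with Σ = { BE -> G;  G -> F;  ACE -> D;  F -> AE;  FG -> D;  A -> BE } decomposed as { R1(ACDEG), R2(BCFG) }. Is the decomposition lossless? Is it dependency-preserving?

lossless but not dependency-preserving

Lossless test: (CG)⁺ = {ABCDEFG}, which contains all of one fragment — lossless.
Dependency preservation: the restricted closure of {BE} across the fragments never reaches {G}, so BE → G cannot be enforced without a join — not preserved.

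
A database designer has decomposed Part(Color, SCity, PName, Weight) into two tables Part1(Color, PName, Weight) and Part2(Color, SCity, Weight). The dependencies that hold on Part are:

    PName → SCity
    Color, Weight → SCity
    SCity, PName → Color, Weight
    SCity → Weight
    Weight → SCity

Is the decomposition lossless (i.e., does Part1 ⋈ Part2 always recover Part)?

Common attributes: Part1 ∩ Part2 = {Color, Weight}.
Closure of {Color, Weight}: Color, Weight → SCity applies, adding SCity. So (Color, Weight)⁺ = {Color, SCity, Weight}.
This closure contains every attribute of Part2, so Part1 ∩ Part2 → Part2. The join is lossless.

Yes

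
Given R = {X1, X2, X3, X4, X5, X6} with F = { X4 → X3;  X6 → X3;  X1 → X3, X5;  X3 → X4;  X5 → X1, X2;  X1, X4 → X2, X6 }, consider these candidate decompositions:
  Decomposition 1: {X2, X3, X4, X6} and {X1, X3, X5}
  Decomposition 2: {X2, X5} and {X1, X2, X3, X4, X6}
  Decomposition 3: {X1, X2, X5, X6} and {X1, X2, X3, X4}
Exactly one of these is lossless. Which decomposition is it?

Decomposition 3

Decomposition 1: common = {X3}, closure = {X3, X4} → lossy.
Decomposition 2: common = {X2}, closure = {X2} → lossy.
Decomposition 3: common = {X1, X2}, closure = {X1, X2, X3, X4, X5, X6} → lossless.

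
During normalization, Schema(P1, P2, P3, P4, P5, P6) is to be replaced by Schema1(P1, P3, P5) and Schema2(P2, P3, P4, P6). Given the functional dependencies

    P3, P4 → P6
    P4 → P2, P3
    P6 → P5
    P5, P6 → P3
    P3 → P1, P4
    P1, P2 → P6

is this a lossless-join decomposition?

Yes

Common attributes: Schema1 ∩ Schema2 = {P3}.
Closure of {P3}: P3 → P1, P4 applies, adding P1, P4; P3, P4 → P6 applies, adding P6; P4 → P2, P3 applies, adding P2; P6 → P5 applies, adding P5. So (P3)⁺ = {P1, P2, P3, P4, P5, P6}.
This closure contains every attribute of Schema1, so Schema1 ∩ Schema2 → Schema1. The join is lossless.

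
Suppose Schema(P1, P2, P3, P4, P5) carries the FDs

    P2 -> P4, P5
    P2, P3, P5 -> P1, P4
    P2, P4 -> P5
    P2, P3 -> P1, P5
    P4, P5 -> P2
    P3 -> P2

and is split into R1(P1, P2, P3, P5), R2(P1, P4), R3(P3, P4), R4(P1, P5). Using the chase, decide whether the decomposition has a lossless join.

Chase test. Columns are P1, P2, P3, P4, P5; row i has aⱼ where attribute j ∈ Ri, else bᵢⱼ.
Initial tableau (one row per fragment):
  row 1: a1 a2 a3 b14 a5
  row 2: a1 b22 b23 a4 b25
  row 3: b31 b32 a3 a4 b35
  row 4: a1 b42 b43 b44 a5
Rows 1 and 3 agree on P3; apply P3→P2 and equate their P2 entries.
Rows 1 and 3 agree on P2; apply P2→P4, P5 and equate their P4, P5 entries.
Rows 1 and 3 agree on P2, P3, P5; apply P2, P3, P5→P1, P4 and equate their P1, P4 entries.
Row 1 is now all distinguished symbols — the join is lossless.

Yes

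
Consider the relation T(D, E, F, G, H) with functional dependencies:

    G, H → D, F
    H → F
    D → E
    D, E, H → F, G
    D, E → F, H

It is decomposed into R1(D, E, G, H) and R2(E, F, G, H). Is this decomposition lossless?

Common attributes: R1 ∩ R2 = {E, G, H}.
Closure of {E, G, H}: G, H → D, F applies, adding D, F. So (E, G, H)⁺ = {D, E, F, G, H}.
This closure contains every attribute of R1, so R1 ∩ R2 → R1. The join is lossless.

Yes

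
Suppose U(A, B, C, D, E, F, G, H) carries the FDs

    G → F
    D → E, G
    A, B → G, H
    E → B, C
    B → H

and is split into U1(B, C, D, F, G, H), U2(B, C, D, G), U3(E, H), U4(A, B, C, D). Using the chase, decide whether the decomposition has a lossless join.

No

Chase test. Columns are A, B, C, D, E, F, G, H; row i has aⱼ where attribute j ∈ Ui, else bᵢⱼ.
Initial tableau (one row per fragment):
  row 1: b11 a2 a3 a4 b15 a6 a7 a8
  row 2: b21 a2 a3 a4 b25 b26 a7 b28
  row 3: b31 b32 b33 b34 a5 b36 b37 a8
  row 4: a1 a2 a3 a4 b45 b46 b47 b48
Rows 1 and 2 agree on G; apply G→F and equate their F entries.
Rows 1 and 2 agree on D; apply D→E, G and equate their E, G entries.
Rows 1 and 4 agree on D; apply D→E, G and equate their E, G entries.
Rows 1 and 2 agree on B; apply B→H and equate their H entries.
Rows 1 and 4 agree on B; apply B→H and equate their H entries.
Rows 1 and 4 agree on G; apply G→F and equate their F entries.
No row becomes fully distinguished — the join is lossy.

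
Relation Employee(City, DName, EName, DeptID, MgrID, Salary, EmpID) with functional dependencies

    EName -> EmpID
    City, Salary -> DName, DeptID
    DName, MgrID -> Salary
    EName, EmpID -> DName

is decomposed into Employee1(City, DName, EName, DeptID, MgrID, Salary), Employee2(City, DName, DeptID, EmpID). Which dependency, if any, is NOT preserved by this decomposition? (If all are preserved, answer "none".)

EName -> EmpID

Check EName → EmpID: no single fragment contains all of {EName, EmpID}, and the restricted closure of {EName} across the fragments never reaches {EmpID}.
City, Salary → DName, DeptID is preserved.
DName, MgrID → Salary is preserved.
EName, EmpID → DName is preserved.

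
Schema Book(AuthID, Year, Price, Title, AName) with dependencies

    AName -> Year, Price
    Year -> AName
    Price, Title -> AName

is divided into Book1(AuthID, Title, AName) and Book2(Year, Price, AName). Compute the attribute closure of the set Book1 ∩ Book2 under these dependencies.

Book1 ∩ Book2 = {AName}.
AName → Year, Price applies, adding Year, Price
Closure: {Year, Price, AName}.

Year, Price, AName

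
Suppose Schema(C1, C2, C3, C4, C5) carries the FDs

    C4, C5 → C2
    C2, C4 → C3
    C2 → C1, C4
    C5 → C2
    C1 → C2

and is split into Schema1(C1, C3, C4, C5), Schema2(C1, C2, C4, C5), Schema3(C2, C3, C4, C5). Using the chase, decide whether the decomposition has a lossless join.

Chase test. Columns are C1, C2, C3, C4, C5; row i has aⱼ where attribute j ∈ Schemai, else bᵢⱼ.
Initial tableau (one row per fragment):
  row 1: a1 b12 a3 a4 a5
  row 2: a1 a2 b23 a4 a5
  row 3: b31 a2 a3 a4 a5
Rows 1 and 2 agree on C4, C5; apply C4, C5→C2 and equate their C2 entries.
Rows 1 and 2 agree on C2, C4; apply C2, C4→C3 and equate their C3 entries.
Rows 1 and 3 agree on C2; apply C2→C1, C4 and equate their C1, C4 entries.
Row 1 is now all distinguished symbols — the join is lossless.

Yes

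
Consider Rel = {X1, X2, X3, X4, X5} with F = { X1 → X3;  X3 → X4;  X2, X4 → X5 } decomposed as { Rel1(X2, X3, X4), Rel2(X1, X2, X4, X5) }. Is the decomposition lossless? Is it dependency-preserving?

lossy and not dependency-preserving

Lossless test: (X2, X4)⁺ = {X2, X4, X5}, which is a superkey of neither fragment — lossy.
Dependency preservation: the restricted closure of {X1} across the fragments never reaches {X3}, so X1 → X3 cannot be enforced without a join — not preserved.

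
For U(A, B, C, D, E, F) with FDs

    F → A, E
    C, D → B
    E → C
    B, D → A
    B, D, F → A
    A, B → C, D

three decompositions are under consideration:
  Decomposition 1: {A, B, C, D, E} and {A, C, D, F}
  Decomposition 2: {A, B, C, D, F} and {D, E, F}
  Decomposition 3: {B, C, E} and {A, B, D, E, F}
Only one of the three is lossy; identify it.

Decomposition 1

Decomposition 1: common = {A, C, D}, closure = {A, B, C, D} → lossy.
Decomposition 2: common = {D, F}, closure = {A, B, C, D, E, F} → lossless.
Decomposition 3: common = {B, E}, closure = {B, C, E} → lossless.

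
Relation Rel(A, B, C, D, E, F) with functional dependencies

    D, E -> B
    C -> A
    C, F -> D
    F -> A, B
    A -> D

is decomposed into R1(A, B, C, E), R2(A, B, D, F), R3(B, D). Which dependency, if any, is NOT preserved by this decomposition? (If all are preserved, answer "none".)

Check D, E → B: no single fragment contains all of {B, D, E}, and the restricted closure of {D, E} across the fragments never reaches {B}.
C → A is preserved.
C, F → D is preserved.
F → A, B is preserved.
A → D is preserved.

D, E -> B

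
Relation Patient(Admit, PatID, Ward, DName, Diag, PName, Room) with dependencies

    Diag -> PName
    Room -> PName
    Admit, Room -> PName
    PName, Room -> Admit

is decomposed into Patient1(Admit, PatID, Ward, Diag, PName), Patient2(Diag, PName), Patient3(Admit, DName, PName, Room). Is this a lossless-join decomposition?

Chase test. Columns are Admit, PatID, Ward, DName, Diag, PName, Room; row i has aⱼ where attribute j ∈ Patienti, else bᵢⱼ.
Initial tableau (one row per fragment):
  row 1: a1 a2 a3 b14 a5 a6 b17
  row 2: b21 b22 b23 b24 a5 a6 b27
  row 3: a1 b32 b33 a4 b35 a6 a7
No row becomes fully distinguished — the join is lossy.

No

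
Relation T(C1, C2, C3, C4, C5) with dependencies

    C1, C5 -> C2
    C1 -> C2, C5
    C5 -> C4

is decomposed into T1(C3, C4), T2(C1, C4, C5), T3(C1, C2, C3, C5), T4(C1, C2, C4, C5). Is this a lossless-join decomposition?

Yes

Chase test. Columns are C1, C2, C3, C4, C5; row i has aⱼ where attribute j ∈ Ti, else bᵢⱼ.
Initial tableau (one row per fragment):
  row 1: b11 b12 a3 a4 b15
  row 2: a1 b22 b23 a4 a5
  row 3: a1 a2 a3 b34 a5
  row 4: a1 a2 b43 a4 a5
Rows 2 and 3 agree on C1, C5; apply C1, C5→C2 and equate their C2 entries.
Rows 2 and 3 agree on C5; apply C5→C4 and equate their C4 entries.
Row 3 is now all distinguished symbols — the join is lossless.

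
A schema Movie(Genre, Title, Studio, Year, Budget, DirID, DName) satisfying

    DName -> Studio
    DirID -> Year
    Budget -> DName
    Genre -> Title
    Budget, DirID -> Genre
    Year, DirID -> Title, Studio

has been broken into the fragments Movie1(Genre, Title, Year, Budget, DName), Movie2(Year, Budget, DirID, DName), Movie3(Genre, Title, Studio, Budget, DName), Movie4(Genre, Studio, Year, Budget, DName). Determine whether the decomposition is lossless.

No

Chase test. Columns are Genre, Title, Studio, Year, Budget, DirID, DName; row i has aⱼ where attribute j ∈ Moviei, else bᵢⱼ.
Initial tableau (one row per fragment):
  row 1: a1 a2 b13 a4 a5 b16 a7
  row 2: b21 b22 b23 a4 a5 a6 a7
  row 3: a1 a2 a3 b34 a5 b36 a7
  row 4: a1 b42 a3 a4 a5 b46 a7
Rows 1 and 2 agree on DName; apply DName→Studio and equate their Studio entries.
Rows 1 and 3 agree on DName; apply DName→Studio and equate their Studio entries.
Rows 1 and 4 agree on Genre; apply Genre→Title and equate their Title entries.
No row becomes fully distinguished — the join is lossy.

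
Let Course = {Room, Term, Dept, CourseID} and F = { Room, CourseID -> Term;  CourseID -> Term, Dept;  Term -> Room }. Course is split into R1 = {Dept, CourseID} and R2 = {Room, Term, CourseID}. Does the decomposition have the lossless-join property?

Yes

Common attributes: R1 ∩ R2 = {CourseID}.
Closure of {CourseID}: CourseID → Term, Dept applies, adding Term, Dept; Term → Room applies, adding Room. So (CourseID)⁺ = {Room, Term, Dept, CourseID}.
This closure contains every attribute of R1, so R1 ∩ R2 → R1. The join is lossless.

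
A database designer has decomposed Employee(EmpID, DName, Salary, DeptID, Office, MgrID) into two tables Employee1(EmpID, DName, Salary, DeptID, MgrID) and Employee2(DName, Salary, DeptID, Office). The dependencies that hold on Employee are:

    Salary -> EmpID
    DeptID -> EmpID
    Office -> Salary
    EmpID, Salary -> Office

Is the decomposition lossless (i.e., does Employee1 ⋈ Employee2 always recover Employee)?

Common attributes: Employee1 ∩ Employee2 = {DName, Salary, DeptID}.
Closure of {DName, Salary, DeptID}: Salary → EmpID applies, adding EmpID; EmpID, Salary → Office applies, adding Office. So (DName, Salary, DeptID)⁺ = {EmpID, DName, Salary, DeptID, Office}.
This closure contains every attribute of Employee2, so Employee1 ∩ Employee2 → Employee2. The join is lossless.

Yes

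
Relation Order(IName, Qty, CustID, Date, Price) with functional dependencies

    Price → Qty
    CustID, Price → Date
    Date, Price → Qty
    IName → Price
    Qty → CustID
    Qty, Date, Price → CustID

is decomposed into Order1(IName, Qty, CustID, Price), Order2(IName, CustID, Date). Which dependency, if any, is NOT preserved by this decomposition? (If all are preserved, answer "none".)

CustID, Price → Date

Check CustID, Price → Date: no single fragment contains all of {CustID, Date, Price}, and the restricted closure of {CustID, Price} across the fragments never reaches {Date}.
Price → Qty is preserved.
Date, Price → Qty is preserved.
IName → Price is preserved.
Qty → CustID is preserved.
Qty, Date, Price → CustID is preserved.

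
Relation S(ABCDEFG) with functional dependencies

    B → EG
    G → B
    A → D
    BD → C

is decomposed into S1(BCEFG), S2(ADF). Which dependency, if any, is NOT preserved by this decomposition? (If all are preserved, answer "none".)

Check BD → C: no single fragment contains all of {BCD}, and the restricted closure of {BD} across the fragments never reaches {C}.
B → EG is preserved.
G → B is preserved.
A → D is preserved.

BD → C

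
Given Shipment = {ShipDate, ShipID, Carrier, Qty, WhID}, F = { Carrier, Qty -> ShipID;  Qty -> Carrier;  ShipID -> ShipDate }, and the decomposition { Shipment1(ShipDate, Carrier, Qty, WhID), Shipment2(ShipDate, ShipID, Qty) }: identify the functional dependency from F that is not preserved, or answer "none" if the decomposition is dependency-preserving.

none

Carrier, Qty → ShipID: restricted closure across fragments reaches ShipID.
Qty → Carrier lies within Shipment1.
ShipID → ShipDate lies within Shipment2.
Every dependency is enforceable on the fragments, so the decomposition is dependency-preserving.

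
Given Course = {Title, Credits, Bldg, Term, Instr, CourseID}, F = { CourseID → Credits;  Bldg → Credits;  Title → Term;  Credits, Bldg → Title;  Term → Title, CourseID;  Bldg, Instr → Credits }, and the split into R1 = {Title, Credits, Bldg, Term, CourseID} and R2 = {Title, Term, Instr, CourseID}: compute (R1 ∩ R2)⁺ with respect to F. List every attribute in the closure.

Title, Credits, Term, CourseID

R1 ∩ R2 = {Title, Term, CourseID}.
CourseID → Credits applies, adding Credits
Closure: {Title, Credits, Term, CourseID}.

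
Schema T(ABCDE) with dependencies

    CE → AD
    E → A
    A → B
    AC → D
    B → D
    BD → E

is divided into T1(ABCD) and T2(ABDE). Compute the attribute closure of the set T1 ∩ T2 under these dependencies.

T1 ∩ T2 = {ABD}.
BD → E applies, adding E
Closure: {ABDE}.

ABDE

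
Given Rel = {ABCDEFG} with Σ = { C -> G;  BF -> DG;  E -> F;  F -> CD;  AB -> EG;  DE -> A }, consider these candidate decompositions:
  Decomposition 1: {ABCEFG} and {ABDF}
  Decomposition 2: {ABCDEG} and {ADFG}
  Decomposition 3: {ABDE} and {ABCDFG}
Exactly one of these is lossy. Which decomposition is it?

Decomposition 2

Decomposition 1: common = {ABF}, closure = {ABCDEFG} → lossless.
Decomposition 2: common = {ADG}, closure = {ADG} → lossy.
Decomposition 3: common = {ABD}, closure = {ABCDEFG} → lossless.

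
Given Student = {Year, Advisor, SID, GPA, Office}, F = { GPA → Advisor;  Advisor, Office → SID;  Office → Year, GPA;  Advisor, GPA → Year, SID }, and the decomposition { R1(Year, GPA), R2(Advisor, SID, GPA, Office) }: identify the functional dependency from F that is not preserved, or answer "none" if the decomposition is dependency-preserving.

GPA → Advisor lies within R2.
Advisor, Office → SID lies within R2.
Office → Year, GPA: restricted closure across fragments reaches Year, GPA.
Advisor, GPA → Year, SID: restricted closure across fragments reaches Year, SID.
Every dependency is enforceable on the fragments, so the decomposition is dependency-preserving.

none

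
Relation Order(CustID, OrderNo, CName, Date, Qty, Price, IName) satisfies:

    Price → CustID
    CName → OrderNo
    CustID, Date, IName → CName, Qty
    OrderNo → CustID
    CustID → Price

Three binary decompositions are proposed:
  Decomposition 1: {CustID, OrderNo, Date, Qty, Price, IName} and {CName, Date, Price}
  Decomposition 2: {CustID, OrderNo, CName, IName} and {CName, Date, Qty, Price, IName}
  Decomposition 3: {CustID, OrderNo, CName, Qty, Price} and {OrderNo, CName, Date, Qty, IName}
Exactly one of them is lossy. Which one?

Decomposition 1

Decomposition 1: common = {Date, Price}, closure = {CustID, Date, Price} → lossy.
Decomposition 2: common = {CName, IName}, closure = {CustID, OrderNo, CName, Price, IName} → lossless.
Decomposition 3: common = {OrderNo, CName, Qty}, closure = {CustID, OrderNo, CName, Qty, Price} → lossless.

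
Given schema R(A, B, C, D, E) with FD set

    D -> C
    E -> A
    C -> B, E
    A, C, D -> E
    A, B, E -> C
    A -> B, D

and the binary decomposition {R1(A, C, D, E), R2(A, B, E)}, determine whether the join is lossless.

Yes

Common attributes: R1 ∩ R2 = {A, E}.
Closure of {A, E}: A → B, D applies, adding B, D; D → C applies, adding C. So (A, E)⁺ = {A, B, C, D, E}.
This closure contains every attribute of R1, so R1 ∩ R2 → R1. The join is lossless.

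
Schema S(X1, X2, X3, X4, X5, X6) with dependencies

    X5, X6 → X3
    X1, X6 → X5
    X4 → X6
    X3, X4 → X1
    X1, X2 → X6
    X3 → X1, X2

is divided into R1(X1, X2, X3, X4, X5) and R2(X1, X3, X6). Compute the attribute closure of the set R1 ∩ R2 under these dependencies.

X1, X2, X3, X5, X6

R1 ∩ R2 = {X1, X3}.
X3 → X1, X2 applies, adding X2
X1, X2 → X6 applies, adding X6
X1, X6 → X5 applies, adding X5
Closure: {X1, X2, X3, X5, X6}.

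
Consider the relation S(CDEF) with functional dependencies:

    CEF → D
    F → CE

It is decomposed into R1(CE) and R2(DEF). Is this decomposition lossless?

Common attributes: R1 ∩ R2 = {E}.
No dependency enlarges {E}, so (E)⁺ = {E}.
The closure contains neither all of R1 = {CE} nor all of R2 = {DEF}, so the common attributes are not a superkey of either fragment. The join is lossy.

No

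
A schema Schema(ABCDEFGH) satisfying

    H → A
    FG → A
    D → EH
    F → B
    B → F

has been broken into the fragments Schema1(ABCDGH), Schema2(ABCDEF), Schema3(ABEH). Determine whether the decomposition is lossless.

Yes

Chase test. Columns are ABCDEFGH; row i has aⱼ where attribute j ∈ Schemai, else bᵢⱼ.
Initial tableau (one row per fragment):
  row 1: a1 a2 a3 a4 b15 b16 a7 a8
  row 2: a1 a2 a3 a4 a5 a6 b27 b28
  row 3: a1 a2 b33 b34 a5 b36 b37 a8
Rows 1 and 2 agree on D; apply D→EH and equate their EH entries.
Rows 1 and 2 agree on B; apply B→F and equate their F entries.
Rows 1 and 3 agree on B; apply B→F and equate their F entries.
Row 1 is now all distinguished symbols — the join is lossless.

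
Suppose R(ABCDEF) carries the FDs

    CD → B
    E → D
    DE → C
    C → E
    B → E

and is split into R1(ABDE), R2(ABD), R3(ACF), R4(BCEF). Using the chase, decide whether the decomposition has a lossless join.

Chase test. Columns are ABCDEF; row i has aⱼ where attribute j ∈ Ri, else bᵢⱼ.
Initial tableau (one row per fragment):
  row 1: a1 a2 b13 a4 a5 b16
  row 2: a1 a2 b23 a4 b25 b26
  row 3: a1 b32 a3 b34 b35 a6
  row 4: b41 a2 a3 b44 a5 a6
Rows 1 and 4 agree on E; apply E→D and equate their D entries.
Rows 1 and 4 agree on DE; apply DE→C and equate their C entries.
Rows 1 and 3 agree on C; apply C→E and equate their E entries.
Rows 1 and 2 agree on B; apply B→E and equate their E entries.
Rows 1 and 3 agree on E; apply E→D and equate their D entries.
Rows 1 and 2 agree on DE; apply DE→C and equate their C entries.
Rows 1 and 3 agree on CD; apply CD→B and equate their B entries.
Row 3 is now all distinguished symbols — the join is lossless.

Yes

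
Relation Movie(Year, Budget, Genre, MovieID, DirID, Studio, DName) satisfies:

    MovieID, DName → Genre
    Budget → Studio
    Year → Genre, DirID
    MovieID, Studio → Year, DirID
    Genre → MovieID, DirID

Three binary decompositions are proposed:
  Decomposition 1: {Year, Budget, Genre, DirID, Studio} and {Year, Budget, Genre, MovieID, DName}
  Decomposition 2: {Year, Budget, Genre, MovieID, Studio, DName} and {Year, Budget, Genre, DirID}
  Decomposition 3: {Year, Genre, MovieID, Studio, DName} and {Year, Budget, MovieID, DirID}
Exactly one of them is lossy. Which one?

Decomposition 3

Decomposition 1: common = {Year, Budget, Genre}, closure = {Year, Budget, Genre, MovieID, DirID, Studio} → lossless.
Decomposition 2: common = {Year, Budget, Genre}, closure = {Year, Budget, Genre, MovieID, DirID, Studio} → lossless.
Decomposition 3: common = {Year, MovieID}, closure = {Year, Genre, MovieID, DirID} → lossy.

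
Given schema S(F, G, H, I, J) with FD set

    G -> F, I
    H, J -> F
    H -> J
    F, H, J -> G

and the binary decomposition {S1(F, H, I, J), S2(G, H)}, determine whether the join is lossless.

Common attributes: S1 ∩ S2 = {H}.
Closure of {H}: H → J applies, adding J; H, J → F applies, adding F; F, H, J → G applies, adding G; G → F, I applies, adding I. So (H)⁺ = {F, G, H, I, J}.
This closure contains every attribute of S1, so S1 ∩ S2 → S1. The join is lossless.

Yes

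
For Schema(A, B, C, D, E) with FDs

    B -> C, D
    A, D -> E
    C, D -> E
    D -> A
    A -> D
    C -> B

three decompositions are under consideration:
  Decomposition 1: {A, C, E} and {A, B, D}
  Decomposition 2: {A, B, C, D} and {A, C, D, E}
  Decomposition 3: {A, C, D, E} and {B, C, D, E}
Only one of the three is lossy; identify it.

Decomposition 1: common = {A}, closure = {A, D, E} → lossy.
Decomposition 2: common = {A, C, D}, closure = {A, B, C, D, E} → lossless.
Decomposition 3: common = {C, D, E}, closure = {A, B, C, D, E} → lossless.

Decomposition 1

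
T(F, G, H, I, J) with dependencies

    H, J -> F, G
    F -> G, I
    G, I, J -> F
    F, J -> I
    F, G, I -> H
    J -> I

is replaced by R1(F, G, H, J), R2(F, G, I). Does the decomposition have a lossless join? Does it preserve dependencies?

lossless but not dependency-preserving

Lossless test: (F, G)⁺ = {F, G, H, I}, which contains all of one fragment — lossless.
Dependency preservation: the restricted closure of {J} across the fragments never reaches {I}, so J → I cannot be enforced without a join — not preserved.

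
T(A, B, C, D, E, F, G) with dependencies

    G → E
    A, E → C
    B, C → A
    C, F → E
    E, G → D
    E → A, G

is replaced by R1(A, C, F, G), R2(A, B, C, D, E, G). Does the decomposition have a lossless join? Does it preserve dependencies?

Lossless test: (A, C, G)⁺ = {A, C, D, E, G}, which is a superkey of neither fragment — lossy.
Dependency preservation: C, F → E is not contained in any single fragment, but the restricted closure of its left-hand side across the fragments still reaches the right-hand side; the remaining FDs each lie inside some fragment. All dependencies are preserved.

lossy but dependency-preserving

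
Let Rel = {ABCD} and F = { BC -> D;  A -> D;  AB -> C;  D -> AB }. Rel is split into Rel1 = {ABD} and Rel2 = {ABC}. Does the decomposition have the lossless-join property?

Common attributes: Rel1 ∩ Rel2 = {AB}.
Closure of {AB}: A → D applies, adding D; AB → C applies, adding C. So (AB)⁺ = {ABCD}.
This closure contains every attribute of Rel1, so Rel1 ∩ Rel2 → Rel1. The join is lossless.

Yes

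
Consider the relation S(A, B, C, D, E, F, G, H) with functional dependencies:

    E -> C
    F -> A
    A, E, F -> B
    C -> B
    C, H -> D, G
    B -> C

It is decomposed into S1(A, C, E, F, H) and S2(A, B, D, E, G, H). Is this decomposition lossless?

Common attributes: S1 ∩ S2 = {A, E, H}.
Closure of {A, E, H}: E → C applies, adding C; C → B applies, adding B; C, H → D, G applies, adding D, G. So (A, E, H)⁺ = {A, B, C, D, E, G, H}.
This closure contains every attribute of S2, so S1 ∩ S2 → S2. The join is lossless.

Yes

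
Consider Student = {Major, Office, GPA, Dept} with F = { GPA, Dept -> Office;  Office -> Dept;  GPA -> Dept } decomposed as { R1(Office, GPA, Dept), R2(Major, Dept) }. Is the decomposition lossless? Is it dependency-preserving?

Lossless test: (Dept)⁺ = {Dept}, which is a superkey of neither fragment — lossy.
Dependency preservation: every FD's attributes lie within a single fragment, so each can be enforced locally — preserved.

lossy but dependency-preserving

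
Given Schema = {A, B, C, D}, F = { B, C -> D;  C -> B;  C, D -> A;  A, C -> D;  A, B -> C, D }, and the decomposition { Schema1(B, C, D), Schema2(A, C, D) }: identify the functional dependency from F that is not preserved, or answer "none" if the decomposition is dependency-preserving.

Check A, B → C, D: no single fragment contains all of {A, B, C, D}, and the restricted closure of {A, B} across the fragments never reaches {C, D}.
B, C → D is preserved.
C → B is preserved.
C, D → A is preserved.
A, C → D is preserved.

A, B -> C, D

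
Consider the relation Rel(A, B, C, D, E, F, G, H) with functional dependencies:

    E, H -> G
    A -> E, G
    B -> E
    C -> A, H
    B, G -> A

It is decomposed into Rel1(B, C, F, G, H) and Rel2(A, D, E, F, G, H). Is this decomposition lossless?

Common attributes: Rel1 ∩ Rel2 = {F, G, H}.
No dependency enlarges {F, G, H}, so (F, G, H)⁺ = {F, G, H}.
The closure contains neither all of Rel1 = {B, C, F, G, H} nor all of Rel2 = {A, D, E, F, G, H}, so the common attributes are not a superkey of either fragment. The join is lossy.

No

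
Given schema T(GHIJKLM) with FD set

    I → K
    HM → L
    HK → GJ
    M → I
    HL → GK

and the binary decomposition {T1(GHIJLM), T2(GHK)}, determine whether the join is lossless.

No

Common attributes: T1 ∩ T2 = {GH}.
No dependency enlarges {GH}, so (GH)⁺ = {GH}.
The closure contains neither all of T1 = {GHIJLM} nor all of T2 = {GHK}, so the common attributes are not a superkey of either fragment. The join is lossy.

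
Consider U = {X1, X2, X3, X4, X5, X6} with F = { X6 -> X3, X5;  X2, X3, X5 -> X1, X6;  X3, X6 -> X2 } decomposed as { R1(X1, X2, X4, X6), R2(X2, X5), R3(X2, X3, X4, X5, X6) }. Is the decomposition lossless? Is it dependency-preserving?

Lossless test (chase): Rows 1 and 3 agree on X6; apply X6→X3, X5 and equate their X3, X5 entries. Rows 1 and 3 agree on X2, X3, X5; apply X2, X3, X5→X1, X6 and equate their X1, X6 entries. Row 1 is now all distinguished symbols — the join is lossless.
Dependency preservation: X2, X3, X5 → X1, X6 is not contained in any single fragment, but the restricted closure of its left-hand side across the fragments still reaches the right-hand side; the remaining FDs each lie inside some fragment. All dependencies are preserved.

lossless and dependency-preserving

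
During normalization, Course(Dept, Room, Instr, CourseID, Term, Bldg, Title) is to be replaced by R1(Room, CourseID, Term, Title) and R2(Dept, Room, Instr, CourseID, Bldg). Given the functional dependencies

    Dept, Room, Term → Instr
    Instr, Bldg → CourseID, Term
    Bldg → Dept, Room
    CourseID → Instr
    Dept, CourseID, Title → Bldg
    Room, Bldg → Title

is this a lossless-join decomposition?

Common attributes: R1 ∩ R2 = {Room, CourseID}.
Closure of {Room, CourseID}: CourseID → Instr applies, adding Instr. So (Room, CourseID)⁺ = {Room, Instr, CourseID}.
The closure contains neither all of R1 = {Room, CourseID, Term, Title} nor all of R2 = {Dept, Room, Instr, CourseID, Bldg}, so the common attributes are not a superkey of either fragment. The join is lossy.

No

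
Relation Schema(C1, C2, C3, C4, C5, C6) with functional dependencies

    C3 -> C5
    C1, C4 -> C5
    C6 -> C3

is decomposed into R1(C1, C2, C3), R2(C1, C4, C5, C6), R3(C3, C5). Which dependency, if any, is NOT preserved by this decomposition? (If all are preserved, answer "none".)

C6 -> C3

Check C6 → C3: no single fragment contains all of {C3, C6}, and the restricted closure of {C6} across the fragments never reaches {C3}.
C3 → C5 is preserved.
C1, C4 → C5 is preserved.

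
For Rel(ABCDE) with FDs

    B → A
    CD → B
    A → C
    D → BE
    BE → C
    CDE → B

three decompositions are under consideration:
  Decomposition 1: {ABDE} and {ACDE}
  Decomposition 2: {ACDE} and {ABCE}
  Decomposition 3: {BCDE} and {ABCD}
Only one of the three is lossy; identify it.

Decomposition 1: common = {ADE}, closure = {ABCDE} → lossless.
Decomposition 2: common = {ACE}, closure = {ACE} → lossy.
Decomposition 3: common = {BCD}, closure = {ABCDE} → lossless.

Decomposition 2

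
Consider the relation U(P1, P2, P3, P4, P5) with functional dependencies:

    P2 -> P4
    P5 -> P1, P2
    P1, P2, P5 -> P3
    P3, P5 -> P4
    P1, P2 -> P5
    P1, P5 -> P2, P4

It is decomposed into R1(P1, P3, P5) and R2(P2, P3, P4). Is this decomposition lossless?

Common attributes: R1 ∩ R2 = {P3}.
No dependency enlarges {P3}, so (P3)⁺ = {P3}.
The closure contains neither all of R1 = {P1, P3, P5} nor all of R2 = {P2, P3, P4}, so the common attributes are not a superkey of either fragment. The join is lossy.

No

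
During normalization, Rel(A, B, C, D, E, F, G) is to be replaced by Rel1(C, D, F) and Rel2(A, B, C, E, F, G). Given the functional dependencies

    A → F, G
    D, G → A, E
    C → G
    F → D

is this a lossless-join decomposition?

Common attributes: Rel1 ∩ Rel2 = {C, F}.
Closure of {C, F}: C → G applies, adding G; F → D applies, adding D; D, G → A, E applies, adding A, E. So (C, F)⁺ = {A, C, D, E, F, G}.
This closure contains every attribute of Rel1, so Rel1 ∩ Rel2 → Rel1. The join is lossless.

Yes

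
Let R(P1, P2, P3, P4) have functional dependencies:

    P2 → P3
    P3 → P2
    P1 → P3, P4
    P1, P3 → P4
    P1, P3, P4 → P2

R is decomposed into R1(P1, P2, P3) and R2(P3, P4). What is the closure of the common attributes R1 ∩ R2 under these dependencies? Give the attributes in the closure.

P2, P3

R1 ∩ R2 = {P3}.
P3 → P2 applies, adding P2
Closure: {P2, P3}.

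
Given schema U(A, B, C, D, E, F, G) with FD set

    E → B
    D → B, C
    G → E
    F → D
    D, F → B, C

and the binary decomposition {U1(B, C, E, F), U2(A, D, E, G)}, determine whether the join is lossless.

No

Common attributes: U1 ∩ U2 = {E}.
Closure of {E}: E → B applies, adding B. So (E)⁺ = {B, E}.
The closure contains neither all of U1 = {B, C, E, F} nor all of U2 = {A, D, E, G}, so the common attributes are not a superkey of either fragment. The join is lossy.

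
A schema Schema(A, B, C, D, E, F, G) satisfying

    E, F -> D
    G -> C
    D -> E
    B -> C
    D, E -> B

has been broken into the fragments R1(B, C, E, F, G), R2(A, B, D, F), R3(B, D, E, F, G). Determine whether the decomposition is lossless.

No

Chase test. Columns are A, B, C, D, E, F, G; row i has aⱼ where attribute j ∈ Ri, else bᵢⱼ.
Initial tableau (one row per fragment):
  row 1: b11 a2 a3 b14 a5 a6 a7
  row 2: a1 a2 b23 a4 b25 a6 b27
  row 3: b31 a2 b33 a4 a5 a6 a7
Rows 1 and 3 agree on E, F; apply E, F→D and equate their D entries.
Rows 1 and 3 agree on G; apply G→C and equate their C entries.
Rows 1 and 2 agree on D; apply D→E and equate their E entries.
Rows 1 and 2 agree on B; apply B→C and equate their C entries.
No row becomes fully distinguished — the join is lossy.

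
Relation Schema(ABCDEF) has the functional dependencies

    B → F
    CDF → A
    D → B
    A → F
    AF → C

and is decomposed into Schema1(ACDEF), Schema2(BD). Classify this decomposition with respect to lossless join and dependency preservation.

Lossless test: (D)⁺ = {BDF}, which contains all of one fragment — lossless.
Dependency preservation: the restricted closure of {B} across the fragments never reaches {F}, so B → F cannot be enforced without a join — not preserved.

lossless but not dependency-preserving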